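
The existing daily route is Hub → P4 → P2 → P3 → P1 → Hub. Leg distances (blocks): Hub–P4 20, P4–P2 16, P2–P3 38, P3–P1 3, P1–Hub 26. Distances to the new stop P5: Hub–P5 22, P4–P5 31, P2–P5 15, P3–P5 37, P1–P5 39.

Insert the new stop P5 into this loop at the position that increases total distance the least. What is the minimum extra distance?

Minimum extra distance: 14 blocks, inserting P5 between P2 and P3.

Insertion cost between consecutive stops i–j is d(i,P5) + d(P5,j) − d(i,j):
  between Hub and P4: 22 + 31 − 20 = 33
  between P4 and P2: 31 + 15 − 16 = 30
  between P2 and P3: 15 + 37 − 38 = 14
  between P3 and P1: 37 + 39 − 3 = 73
  between P1 and Hub: 39 + 22 − 26 = 35
Cheapest insertion is between P2 and P3, adding 14.
New total = 103 + 14 = 117.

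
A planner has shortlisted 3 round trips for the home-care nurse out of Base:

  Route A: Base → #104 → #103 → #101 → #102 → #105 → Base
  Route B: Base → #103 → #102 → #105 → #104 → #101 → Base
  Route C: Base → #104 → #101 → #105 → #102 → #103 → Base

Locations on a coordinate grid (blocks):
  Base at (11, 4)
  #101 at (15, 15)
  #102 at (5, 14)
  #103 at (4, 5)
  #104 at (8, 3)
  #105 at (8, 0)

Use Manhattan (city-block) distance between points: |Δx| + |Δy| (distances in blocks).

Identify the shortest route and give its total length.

Route A: 4 + 6 + 21 + 11 + 17 + 7 = 66
Route B: 8 + 10 + 17 + 3 + 19 + 15 = 72
Route C: 4 + 19 + 22 + 17 + 10 + 8 = 80

Shortest is Route A, total 66 blocks.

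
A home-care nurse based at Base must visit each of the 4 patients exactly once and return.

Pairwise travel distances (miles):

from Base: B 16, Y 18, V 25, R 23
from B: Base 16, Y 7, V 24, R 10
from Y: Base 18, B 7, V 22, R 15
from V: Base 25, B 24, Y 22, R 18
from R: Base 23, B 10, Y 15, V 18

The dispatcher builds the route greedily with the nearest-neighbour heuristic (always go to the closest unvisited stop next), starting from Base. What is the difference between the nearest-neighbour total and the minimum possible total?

Base: B=16, Y=18, R=23, V=25 ⇒ B
B: Y=7, R=10, V=24 ⇒ Y
Y: R=15, V=22 ⇒ R
R: V=18 ⇒ V
NN route Base → B → Y → R → V → Base costs 81.
Optimal: Base → Y → B → R → V → Base costs 78 (by enumerating all 12 distinct tours).
Excess = 81 − 78 = 3.

3 miles longer than the optimal tour.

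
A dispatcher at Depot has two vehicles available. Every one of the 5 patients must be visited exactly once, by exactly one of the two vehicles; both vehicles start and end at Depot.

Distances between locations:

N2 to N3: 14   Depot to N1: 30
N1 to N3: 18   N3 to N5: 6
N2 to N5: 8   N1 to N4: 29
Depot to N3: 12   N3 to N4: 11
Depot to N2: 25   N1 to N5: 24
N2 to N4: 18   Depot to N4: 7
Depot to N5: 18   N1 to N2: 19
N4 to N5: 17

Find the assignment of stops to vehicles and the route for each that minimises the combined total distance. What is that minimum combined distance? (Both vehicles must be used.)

Check every non-empty split of the stops between the two vehicles; for each half take its own optimal tour:
  {N1} + {N2, N3, N4, N5}: 60 + 51 = 111
  {N2} + {N1, N3, N4, N5}: 50 + 78 = 128
  {N1, N2} + {N3, N4, N5}: 74 + 42 = 116
  {N3} + {N1, N2, N4, N5}: 24 + 81 = 105
  {N1, N3} + {N2, N4, N5}: 60 + 51 = 111
  {N2, N3} + {N1, N4, N5}: 51 + 78 = 129
  … (15 splits in total)
  {N4} + {N1, N2, N3, N5}: 14 + 75 = 89  ← best
Best: vehicle 1 Depot → N4 → Depot = 14; vehicle 2 Depot → N1 → N2 → N5 → N3 → Depot = 75; combined 89.

Minimum combined distance: 89.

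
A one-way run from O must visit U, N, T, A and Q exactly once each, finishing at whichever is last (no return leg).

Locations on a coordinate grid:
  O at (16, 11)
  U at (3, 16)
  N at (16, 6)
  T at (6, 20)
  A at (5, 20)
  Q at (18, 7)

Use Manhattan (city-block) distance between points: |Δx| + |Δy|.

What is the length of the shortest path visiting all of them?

There are 5! = 120 possible orderings.
O→U→N→T→A→Q: 18+23+24+1+26 = 92
O→U→N→T→Q→A: 18+23+24+25+26 = 116
O→U→N→A→T→Q: 18+23+25+1+25 = 92
O→U→N→A→Q→T: 18+23+25+26+25 = 117
O→U→N→Q→T→A: 18+23+3+25+1 = 70
O→U→N→Q→A→T: 18+23+3+26+1 = 71
O→U→T→N→A→Q: 18+7+24+25+26 = 100
O→U→T→N→Q→A: 18+7+24+3+26 = 78
O→U→T→A→N→Q: 18+7+1+25+3 = 54
O→U→T→A→Q→N: 18+7+1+26+3 = 55
O→U→T→Q→N→A: 18+7+25+3+25 = 78
O→U→T→Q→A→N: 18+7+25+26+25 = 101
O→U→A→N→T→Q: 18+6+25+24+25 = 98
O→U→A→N→Q→T: 18+6+25+3+25 = 77
… (106 more)
O→N→Q→U→A→T: 5+3+24+6+1 = 39  ← best
The minimum is 39.
One shortest path: O → N → Q → U → A → T.

Shortest open route: 39.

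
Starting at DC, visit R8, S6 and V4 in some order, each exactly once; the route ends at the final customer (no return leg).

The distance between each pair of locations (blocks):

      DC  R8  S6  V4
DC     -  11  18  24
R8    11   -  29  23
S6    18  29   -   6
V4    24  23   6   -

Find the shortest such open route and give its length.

40 blocks — the minimum one-way total.

There are 3! = 6 possible orderings.
DC→R8→S6→V4: 11+29+6 = 46
DC→R8→V4→S6: 11+23+6 = 40
DC→S6→R8→V4: 18+29+23 = 70
DC→S6→V4→R8: 18+6+23 = 47
DC→V4→R8→S6: 24+23+29 = 76
DC→V4→S6→R8: 24+6+29 = 59
The minimum is 40.
One shortest path: DC → R8 → V4 → S6.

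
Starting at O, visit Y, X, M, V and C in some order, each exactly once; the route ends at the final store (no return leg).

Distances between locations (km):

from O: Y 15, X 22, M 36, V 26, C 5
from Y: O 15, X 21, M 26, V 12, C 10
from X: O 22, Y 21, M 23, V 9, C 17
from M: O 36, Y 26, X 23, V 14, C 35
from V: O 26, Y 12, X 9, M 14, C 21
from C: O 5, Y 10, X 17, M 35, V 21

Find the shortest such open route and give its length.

Minimum one-way distance = 59 km.

There are 5! = 120 possible orderings.
O → Y → X → M → V → C: 15+21+23+14+21 = 94
O → Y → X → M → C → V: 15+21+23+35+21 = 115
O → Y → X → V → M → C: 15+21+9+14+35 = 94
O → Y → X → V → C → M: 15+21+9+21+35 = 101
O → Y → X → C → M → V: 15+21+17+35+14 = 102
O → Y → X → C → V → M: 15+21+17+21+14 = 88
O → Y → M → X → V → C: 15+26+23+9+21 = 94
O → Y → M → X → C → V: 15+26+23+17+21 = 102
O → Y → M → V → X → C: 15+26+14+9+17 = 81
O → Y → M → V → C → X: 15+26+14+21+17 = 93
O → Y → M → C → X → V: 15+26+35+17+9 = 102
O → Y → M → C → V → X: 15+26+35+21+9 = 106
O → Y → V → X → M → C: 15+12+9+23+35 = 94
O → Y → V → X → C → M: 15+12+9+17+35 = 88
… (106 more)
O → C → Y → X → V → M: 5+10+21+9+14 = 59  ← best
The minimum is 59.
One shortest path: O → C → Y → X → V → M.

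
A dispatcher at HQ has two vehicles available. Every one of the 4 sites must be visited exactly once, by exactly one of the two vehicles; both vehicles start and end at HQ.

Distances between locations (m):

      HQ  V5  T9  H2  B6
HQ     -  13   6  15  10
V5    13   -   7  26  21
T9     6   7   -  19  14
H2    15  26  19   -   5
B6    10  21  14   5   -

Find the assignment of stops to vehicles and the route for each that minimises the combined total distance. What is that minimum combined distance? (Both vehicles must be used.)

56 m — the smallest possible combined total.

There are 2^3 − 1 = 7 ways to divide the 4 stops into two non-empty groups. For each, the best each vehicle can do is its own shortest tour through its group:
  {V5} + {T9, H2, B6}: 26 + 40 = 66
  {T9} + {V5, H2, B6}: 12 + 54 = 66
  {V5, T9} + {H2, B6}: 26 + 30 = 56
  {H2} + {V5, T9, B6}: 30 + 44 = 74
  {V5, H2} + {T9, B6}: 54 + 30 = 84
  {T9, H2} + {V5, B6}: 40 + 44 = 84
  … (7 splits in total)
Best: vehicle 1 HQ → V5 → T9 → HQ = 26; vehicle 2 HQ → H2 → B6 → HQ = 30; combined 56.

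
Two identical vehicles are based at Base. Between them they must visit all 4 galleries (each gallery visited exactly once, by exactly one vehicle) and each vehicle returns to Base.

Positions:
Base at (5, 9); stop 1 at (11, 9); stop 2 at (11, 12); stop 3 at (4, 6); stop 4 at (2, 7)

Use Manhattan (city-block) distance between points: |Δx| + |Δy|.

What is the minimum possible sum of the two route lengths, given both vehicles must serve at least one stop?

Try each way of splitting the stops between the two vehicles (each non-empty) and, for each split, find the best tour for each vehicle:
  {stop 1} + {stop 2, stop 3, stop 4}: 12 + 30 = 42
  {stop 2} + {stop 1, stop 3, stop 4}: 18 + 24 = 42
  {stop 1, stop 2} + {stop 3, stop 4}: 18 + 12 = 30
  {stop 3} + {stop 1, stop 2, stop 4}: 8 + 28 = 36
  {stop 1, stop 3} + {stop 2, stop 4}: 20 + 28 = 48
  {stop 2, stop 3} + {stop 1, stop 4}: 26 + 22 = 48
  … (7 splits in total)
Best: vehicle 1 Base → stop 1 → stop 2 → Base = 18; vehicle 2 Base → stop 3 → stop 4 → Base = 12; combined 30.

30 — the smallest possible combined total.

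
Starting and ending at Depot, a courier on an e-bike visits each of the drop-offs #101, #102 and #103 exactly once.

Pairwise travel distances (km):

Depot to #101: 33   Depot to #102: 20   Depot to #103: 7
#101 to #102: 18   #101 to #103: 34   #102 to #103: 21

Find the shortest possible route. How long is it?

Minimum total distance: 79 km.

There are 3 distinct closed tours to check (reversals are equivalent).
Depot - #101 - #102 - #103 - Depot: 33+18+21+7 = 79
Depot - #101 - #103 - #102 - Depot: 33+34+21+20 = 108
Depot - #102 - #101 - #103 - Depot: 20+18+34+7 = 79
The minimum is 79.
One optimal route: Depot → #101 → #102 → #103 → Depot (or its reverse).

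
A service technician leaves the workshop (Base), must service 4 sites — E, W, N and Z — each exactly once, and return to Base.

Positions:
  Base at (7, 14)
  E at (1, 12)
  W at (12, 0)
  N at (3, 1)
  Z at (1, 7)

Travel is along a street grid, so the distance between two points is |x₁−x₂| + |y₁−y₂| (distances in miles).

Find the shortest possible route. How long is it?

There are 12 distinct closed tours to check (reversals are equivalent).
Base→E→W→N→Z→Base: 8+23+10+8+13 = 62
Base→E→W→Z→N→Base: 8+23+18+8+17 = 74
Base→E→N→W→Z→Base: 8+13+10+18+13 = 62
Base→E→N→Z→W→Base: 8+13+8+18+19 = 66
Base→E→Z→W→N→Base: 8+5+18+10+17 = 58
Base→E→Z→N→W→Base: 8+5+8+10+19 = 50
Base→W→E→N→Z→Base: 19+23+13+8+13 = 76
Base→W→E→Z→N→Base: 19+23+5+8+17 = 72
Base→W→N→E→Z→Base: 19+10+13+5+13 = 60
Base→W→Z→E→N→Base: 19+18+5+13+17 = 72
Base→N→E→W→Z→Base: 17+13+23+18+13 = 84
Base→N→W→E→Z→Base: 17+10+23+5+13 = 68
The minimum is 50.
One optimal route: Base → E → Z → N → W → Base (or its reverse).

50 miles — the shortest possible round trip.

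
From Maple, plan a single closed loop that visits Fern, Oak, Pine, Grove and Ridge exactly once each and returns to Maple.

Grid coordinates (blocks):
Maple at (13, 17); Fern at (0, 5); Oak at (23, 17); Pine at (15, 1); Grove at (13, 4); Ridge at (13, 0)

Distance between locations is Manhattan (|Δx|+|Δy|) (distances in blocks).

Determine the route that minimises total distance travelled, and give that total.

Minimum total distance: 80 blocks.

Maple-Fern-Oak-Pine-Grove-Ridge-Maple: 25+35+24+5+4+17 = 110
Maple-Fern-Oak-Pine-Ridge-Grove-Maple: 25+35+24+3+4+13 = 104
Maple-Fern-Oak-Grove-Pine-Ridge-Maple: 25+35+23+5+3+17 = 108
Maple-Fern-Oak-Grove-Ridge-Pine-Maple: 25+35+23+4+3+18 = 108
Maple-Fern-Oak-Ridge-Pine-Grove-Maple: 25+35+27+3+5+13 = 108
Maple-Fern-Oak-Ridge-Grove-Pine-Maple: 25+35+27+4+5+18 = 114
Maple-Fern-Pine-Oak-Grove-Ridge-Maple: 25+19+24+23+4+17 = 112
Maple-Fern-Pine-Oak-Ridge-Grove-Maple: 25+19+24+27+4+13 = 112
Maple-Fern-Pine-Grove-Oak-Ridge-Maple: 25+19+5+23+27+17 = 116
Maple-Fern-Pine-Grove-Ridge-Oak-Maple: 25+19+5+4+27+10 = 90
Maple-Fern-Pine-Ridge-Oak-Grove-Maple: 25+19+3+27+23+13 = 110
Maple-Fern-Pine-Ridge-Grove-Oak-Maple: 25+19+3+4+23+10 = 84
Maple-Fern-Grove-Oak-Pine-Ridge-Maple: 25+14+23+24+3+17 = 106
Maple-Fern-Grove-Oak-Ridge-Pine-Maple: 25+14+23+27+3+18 = 110
… (46 more)
Maple-Fern-Grove-Ridge-Pine-Oak-Maple: 25+14+4+3+24+10 = 80  ← best
The minimum is 80.
One optimal route: Maple → Fern → Grove → Ridge → Pine → Oak → Maple (or its reverse).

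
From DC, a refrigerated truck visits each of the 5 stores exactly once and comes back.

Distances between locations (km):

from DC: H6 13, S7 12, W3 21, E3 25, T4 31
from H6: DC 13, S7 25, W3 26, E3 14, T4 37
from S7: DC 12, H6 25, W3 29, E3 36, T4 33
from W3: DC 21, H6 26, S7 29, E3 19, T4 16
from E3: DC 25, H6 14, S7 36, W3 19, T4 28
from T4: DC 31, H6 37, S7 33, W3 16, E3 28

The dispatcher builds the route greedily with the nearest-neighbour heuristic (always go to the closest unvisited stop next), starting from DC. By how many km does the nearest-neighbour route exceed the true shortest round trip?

Excess over optimum: 10 km.

DC: S7=12, H6=13, W3=21, E3=25, T4=31 ⇒ S7
S7: H6=25, W3=29, T4=33, E3=36 ⇒ H6
H6: E3=14, W3=26, T4=37 ⇒ E3
E3: W3=19, T4=28 ⇒ W3
W3: T4=16 ⇒ T4
NN route DC → S7 → H6 → E3 → W3 → T4 → DC costs 117.
Optimal: DC → H6 → E3 → W3 → T4 → S7 → DC costs 107 (by enumerating all 60 distinct tours).
Excess = 117 − 107 = 10.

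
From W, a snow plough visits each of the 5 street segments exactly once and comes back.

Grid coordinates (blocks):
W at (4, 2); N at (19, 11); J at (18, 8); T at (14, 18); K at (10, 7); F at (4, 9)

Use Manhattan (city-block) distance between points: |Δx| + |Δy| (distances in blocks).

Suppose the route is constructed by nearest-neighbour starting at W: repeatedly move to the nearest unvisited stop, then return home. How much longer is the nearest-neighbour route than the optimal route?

Excess over optimum: 4 blocks.

From W: F=7, K=11, J=20, N=24, T=26 → choose F (7).
From F: K=8, J=15, N=17, T=19 → choose K (8).
From K: J=9, N=13, T=15 → choose J (9).
From J: N=4, T=14 → choose N (4).
From N: T=12 → choose T (12).
NN route W → F → K → J → N → T → W costs 66.
Optimal: W → K → J → N → T → F → W costs 62 (by enumerating all 60 distinct tours).
Excess = 66 − 62 = 4.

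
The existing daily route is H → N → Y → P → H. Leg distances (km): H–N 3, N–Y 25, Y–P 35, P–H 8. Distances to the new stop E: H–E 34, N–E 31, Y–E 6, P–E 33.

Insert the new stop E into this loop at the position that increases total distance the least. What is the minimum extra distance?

Insertion cost between consecutive stops i–j is d(i,E) + d(E,j) − d(i,j):
  between H and N: 34 + 31 − 3 = 62
  between N and Y: 31 + 6 − 25 = 12
  between Y and P: 6 + 33 − 35 = 4
  between P and H: 33 + 34 − 8 = 59
Cheapest insertion is between Y and P, adding 4.
New total = 71 + 4 = 75.

Adding 4 km by placing E on the Y–P leg.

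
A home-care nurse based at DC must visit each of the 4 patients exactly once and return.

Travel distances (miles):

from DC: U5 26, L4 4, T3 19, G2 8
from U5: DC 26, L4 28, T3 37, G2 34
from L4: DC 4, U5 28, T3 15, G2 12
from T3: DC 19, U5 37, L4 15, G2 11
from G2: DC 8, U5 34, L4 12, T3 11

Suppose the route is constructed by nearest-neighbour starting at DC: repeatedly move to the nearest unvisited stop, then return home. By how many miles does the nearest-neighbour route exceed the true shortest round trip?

2 miles longer than the optimal tour.

DC: L4=4, G2=8, T3=19, U5=26 ⇒ L4
L4: G2=12, T3=15, U5=28 ⇒ G2
G2: T3=11, U5=34 ⇒ T3
T3: U5=37 ⇒ U5
NN route DC → L4 → G2 → T3 → U5 → DC costs 90.
Optimal: DC → U5 → L4 → T3 → G2 → DC costs 88 (by enumerating all 12 distinct tours).
Excess = 90 − 88 = 2.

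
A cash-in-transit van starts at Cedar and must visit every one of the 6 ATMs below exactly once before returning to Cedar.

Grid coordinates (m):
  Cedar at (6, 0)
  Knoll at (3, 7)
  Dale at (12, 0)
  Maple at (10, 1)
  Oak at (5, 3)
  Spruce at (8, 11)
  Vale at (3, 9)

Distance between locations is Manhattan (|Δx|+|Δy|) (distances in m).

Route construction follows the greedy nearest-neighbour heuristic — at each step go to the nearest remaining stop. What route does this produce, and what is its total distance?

From Cedar: distances to unvisited — Oak=4, Maple=5, Dale=6, Knoll=10, Vale=12, Spruce=13. Nearest is Oak (4).
From Oak: distances to unvisited — Knoll=6, Maple=7, Vale=8, Dale=10, Spruce=11. Nearest is Knoll (6).
From Knoll: distances to unvisited — Vale=2, Spruce=9, Maple=13, Dale=16. Nearest is Vale (2).
From Vale: distances to unvisited — Spruce=7, Maple=15, Dale=18. Nearest is Spruce (7).
From Spruce: distances to unvisited — Maple=12, Dale=15. Nearest is Maple (12).
From Maple: distances to unvisited — Dale=3. Nearest is Dale (3).
Return Dale→Cedar: 6.
Total = 4 + 6 + 2 + 7 + 12 + 3 + 6 = 40.

Total distance 40 m via the nearest-neighbour route Cedar → Oak → Knoll → Vale → Spruce → Maple → Dale → Cedar.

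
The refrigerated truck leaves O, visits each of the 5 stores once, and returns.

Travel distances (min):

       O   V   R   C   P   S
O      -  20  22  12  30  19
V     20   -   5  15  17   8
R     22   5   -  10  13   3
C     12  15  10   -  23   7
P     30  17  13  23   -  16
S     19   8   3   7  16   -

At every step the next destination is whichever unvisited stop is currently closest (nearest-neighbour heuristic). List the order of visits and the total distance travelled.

From O: distances to unvisited — C=12, S=19, V=20, R=22, P=30. Nearest is C (12).
From C: distances to unvisited — S=7, R=10, V=15, P=23. Nearest is S (7).
From S: distances to unvisited — R=3, V=8, P=16. Nearest is R (3).
From R: distances to unvisited — V=5, P=13. Nearest is V (5).
From V: distances to unvisited — P=17. Nearest is P (17).
Return P→O: 30.
Total = 12 + 7 + 3 + 5 + 17 + 30 = 74.

Nearest-neighbour total = 74 min; route O → C → S → R → V → P → O.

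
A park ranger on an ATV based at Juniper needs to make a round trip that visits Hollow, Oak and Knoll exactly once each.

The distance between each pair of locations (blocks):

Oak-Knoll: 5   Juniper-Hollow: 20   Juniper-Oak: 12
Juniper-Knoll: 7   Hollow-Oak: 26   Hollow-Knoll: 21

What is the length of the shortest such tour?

With 3 stops there are 3!/2 = 3 distinct round trips (a route and its reverse cost the same).
Juniper - Hollow - Oak - Knoll - Juniper: 20+26+5+7 = 58
Juniper - Hollow - Knoll - Oak - Juniper: 20+21+5+12 = 58
Juniper - Oak - Hollow - Knoll - Juniper: 12+26+21+7 = 66
The minimum is 58.
One optimal route: Juniper → Hollow → Oak → Knoll → Juniper (or its reverse).

58 blocks — the shortest possible round trip.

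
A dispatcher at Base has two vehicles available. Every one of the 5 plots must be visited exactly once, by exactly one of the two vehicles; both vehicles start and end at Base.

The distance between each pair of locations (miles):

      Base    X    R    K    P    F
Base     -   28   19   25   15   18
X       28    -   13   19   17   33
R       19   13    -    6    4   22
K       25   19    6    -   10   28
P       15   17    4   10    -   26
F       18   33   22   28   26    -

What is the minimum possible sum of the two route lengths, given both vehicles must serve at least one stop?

Minimum combined distance: 108 miles.

Try each way of splitting the stops between the two vehicles (each non-empty) and, for each split, find the best tour for each vehicle:
  {X} + {R, K, P, F}: 56 + 71 = 127
  {R} + {X, K, P, F}: 38 + 95 = 133
  {X, R} + {K, P, F}: 60 + 71 = 131
  {K} + {X, R, P, F}: 50 + 83 = 133
  {X, K} + {R, P, F}: 72 + 59 = 131
  {R, K} + {X, P, F}: 50 + 83 = 133
  … (15 splits in total)
  {X, R, K, P} + {F}: 72 + 36 = 108  ← best
Best: vehicle 1 Base → X → R → K → P → Base = 72; vehicle 2 Base → F → Base = 36; combined 108.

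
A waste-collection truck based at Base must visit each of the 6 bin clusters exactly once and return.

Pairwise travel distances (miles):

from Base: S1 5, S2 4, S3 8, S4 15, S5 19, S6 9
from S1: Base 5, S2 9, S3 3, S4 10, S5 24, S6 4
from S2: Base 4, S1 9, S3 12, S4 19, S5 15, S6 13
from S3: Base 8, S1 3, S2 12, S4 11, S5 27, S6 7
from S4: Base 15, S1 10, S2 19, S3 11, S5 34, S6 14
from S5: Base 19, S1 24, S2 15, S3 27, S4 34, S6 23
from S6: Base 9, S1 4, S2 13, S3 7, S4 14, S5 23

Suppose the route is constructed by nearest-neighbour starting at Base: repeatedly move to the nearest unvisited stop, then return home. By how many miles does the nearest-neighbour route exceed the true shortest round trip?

15 miles longer than the optimal tour.

Base: S2=4, S1=5, S3=8, S6=9, S4=15, S5=19 ⇒ S2
S2: S1=9, S3=12, S6=13, S5=15, S4=19 ⇒ S1
S1: S3=3, S6=4, S4=10, S5=24 ⇒ S3
S3: S6=7, S4=11, S5=27 ⇒ S6
S6: S4=14, S5=23 ⇒ S4
S4: S5=34 ⇒ S5
NN route Base → S2 → S1 → S3 → S6 → S4 → S5 → Base costs 90.
Optimal: Base → S1 → S3 → S4 → S6 → S5 → S2 → Base costs 75 (by enumerating all 360 distinct tours).
Excess = 90 − 75 = 15.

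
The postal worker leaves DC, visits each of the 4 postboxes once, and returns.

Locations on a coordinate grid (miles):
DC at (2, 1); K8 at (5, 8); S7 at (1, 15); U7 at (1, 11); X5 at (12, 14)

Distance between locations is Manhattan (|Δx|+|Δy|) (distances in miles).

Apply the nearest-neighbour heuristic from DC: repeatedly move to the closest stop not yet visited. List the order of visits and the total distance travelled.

From DC: distances to unvisited — K8=10, U7=11, S7=15, X5=23. Nearest is K8 (10).
From K8: distances to unvisited — U7=7, S7=11, X5=13. Nearest is U7 (7).
From U7: distances to unvisited — S7=4, X5=14. Nearest is S7 (4).
From S7: distances to unvisited — X5=12. Nearest is X5 (12).
Return X5→DC: 23.
Total = 10 + 7 + 4 + 12 + 23 = 56.

56 miles along DC → K8 → U7 → S7 → X5 → DC.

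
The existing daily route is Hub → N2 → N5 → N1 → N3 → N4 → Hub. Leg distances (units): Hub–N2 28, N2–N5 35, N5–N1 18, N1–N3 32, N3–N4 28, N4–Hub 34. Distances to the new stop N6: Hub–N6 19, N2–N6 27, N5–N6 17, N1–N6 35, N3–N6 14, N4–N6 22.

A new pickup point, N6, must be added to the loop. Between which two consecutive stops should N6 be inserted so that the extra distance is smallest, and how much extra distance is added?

Insertion cost between consecutive stops i–j is d(i,N6) + d(N6,j) − d(i,j):
  between Hub and N2: 19 + 27 − 28 = 18
  between N2 and N5: 27 + 17 − 35 = 9
  between N5 and N1: 17 + 35 − 18 = 34
  between N1 and N3: 35 + 14 − 32 = 17
  between N3 and N4: 14 + 22 − 28 = 8
  between N4 and Hub: 22 + 19 − 34 = 7
Cheapest insertion is between N4 and Hub, adding 7.
New total = 175 + 7 = 182.

+7 — insert N6 between N4 and Hub.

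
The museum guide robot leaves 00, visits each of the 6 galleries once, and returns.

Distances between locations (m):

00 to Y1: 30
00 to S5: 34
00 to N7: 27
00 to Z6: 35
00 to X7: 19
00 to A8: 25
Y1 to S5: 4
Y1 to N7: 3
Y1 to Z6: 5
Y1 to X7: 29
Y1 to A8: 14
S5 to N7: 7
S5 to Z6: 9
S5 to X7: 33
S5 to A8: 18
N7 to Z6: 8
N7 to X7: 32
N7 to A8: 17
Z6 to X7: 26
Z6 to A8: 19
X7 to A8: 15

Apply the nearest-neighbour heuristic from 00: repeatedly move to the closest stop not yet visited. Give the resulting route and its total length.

At 00 the remaining stops are X7 19, A8 25, N7 27, Y1 30, S5 34, Z6 35; go to X7.
At X7 the remaining stops are A8 15, Z6 26, Y1 29, N7 32, S5 33; go to A8.
At A8 the remaining stops are Y1 14, N7 17, S5 18, Z6 19; go to Y1.
At Y1 the remaining stops are N7 3, S5 4, Z6 5; go to N7.
At N7 the remaining stops are S5 7, Z6 8; go to S5.
At S5 the remaining stops are Z6 9; go to Z6.
Return Z6→00: 35.
Total = 19 + 15 + 14 + 3 + 7 + 9 + 35 = 102.

Nearest-neighbour total = 102 m; route 00 → X7 → A8 → Y1 → N7 → S5 → Z6 → 00.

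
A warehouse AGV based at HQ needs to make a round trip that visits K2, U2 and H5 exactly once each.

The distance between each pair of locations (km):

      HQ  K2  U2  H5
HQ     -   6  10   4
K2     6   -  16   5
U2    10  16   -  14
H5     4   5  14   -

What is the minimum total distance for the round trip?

Shortest round trip = 35 km.

There are 3 distinct closed tours to check (reversals are equivalent).
HQ → K2 → U2 → H5 → HQ: 6+16+14+4 = 40
HQ → K2 → H5 → U2 → HQ: 6+5+14+10 = 35
HQ → U2 → K2 → H5 → HQ: 10+16+5+4 = 35
The minimum is 35.
One optimal route: HQ → K2 → H5 → U2 → HQ (or its reverse).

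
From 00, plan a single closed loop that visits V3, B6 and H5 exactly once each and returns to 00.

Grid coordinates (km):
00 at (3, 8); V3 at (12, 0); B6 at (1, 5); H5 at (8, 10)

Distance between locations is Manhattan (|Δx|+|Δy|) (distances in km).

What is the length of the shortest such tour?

With 3 stops there are 3!/2 = 3 distinct round trips (a route and its reverse cost the same).
00-V3-B6-H5-00: 17+16+12+7 = 52
00-V3-H5-B6-00: 17+14+12+5 = 48
00-B6-V3-H5-00: 5+16+14+7 = 42
The minimum is 42.
One optimal route: 00 → B6 → V3 → H5 → 00 (or its reverse).

Minimum total distance: 42 km.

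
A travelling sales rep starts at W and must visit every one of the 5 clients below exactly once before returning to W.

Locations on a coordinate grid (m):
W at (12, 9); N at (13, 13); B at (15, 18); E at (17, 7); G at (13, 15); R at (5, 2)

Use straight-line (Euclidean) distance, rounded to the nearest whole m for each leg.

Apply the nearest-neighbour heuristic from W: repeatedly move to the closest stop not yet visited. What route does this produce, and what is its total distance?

44 m along W → N → G → B → E → R → W.

At W the remaining stops are N 4, E 5, G 6, B 9, R 10; go to N.
At N the remaining stops are G 2, B 5, E 7, R 14; go to G.
At G the remaining stops are B 4, E 9, R 15; go to B.
At B the remaining stops are E 11, R 19; go to E.
At E the remaining stops are R 13; go to R.
Return R→W: 10.
Total = 4 + 2 + 4 + 11 + 13 + 10 = 44.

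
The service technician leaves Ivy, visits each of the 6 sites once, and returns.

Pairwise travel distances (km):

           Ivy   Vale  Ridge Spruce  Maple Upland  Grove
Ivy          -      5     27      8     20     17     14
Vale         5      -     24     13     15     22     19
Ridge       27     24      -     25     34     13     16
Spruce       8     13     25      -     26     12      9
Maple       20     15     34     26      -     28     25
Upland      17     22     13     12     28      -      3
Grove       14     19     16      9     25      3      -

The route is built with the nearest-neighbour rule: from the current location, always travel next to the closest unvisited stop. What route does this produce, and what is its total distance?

97 km along Ivy → Vale → Spruce → Grove → Upland → Ridge → Maple → Ivy.

At Ivy the remaining stops are Vale 5, Spruce 8, Grove 14, Upland 17, Maple 20, Ridge 27; go to Vale.
At Vale the remaining stops are Spruce 13, Maple 15, Grove 19, Upland 22, Ridge 24; go to Spruce.
At Spruce the remaining stops are Grove 9, Upland 12, Ridge 25, Maple 26; go to Grove.
At Grove the remaining stops are Upland 3, Ridge 16, Maple 25; go to Upland.
At Upland the remaining stops are Ridge 13, Maple 28; go to Ridge.
At Ridge the remaining stops are Maple 34; go to Maple.
Return Maple→Ivy: 20.
Total = 5 + 13 + 9 + 3 + 13 + 34 + 20 = 97.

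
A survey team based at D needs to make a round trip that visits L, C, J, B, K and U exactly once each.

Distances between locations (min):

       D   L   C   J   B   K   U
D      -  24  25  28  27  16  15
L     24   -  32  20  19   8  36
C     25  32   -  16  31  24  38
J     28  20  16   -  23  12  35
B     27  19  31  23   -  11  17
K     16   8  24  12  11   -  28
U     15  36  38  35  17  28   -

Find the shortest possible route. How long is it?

There are 360 distinct closed tours to check (reversals are equivalent).
D-L-C-J-B-K-U-D: 24+32+16+23+11+28+15 = 149
D-L-C-J-B-U-K-D: 24+32+16+23+17+28+16 = 156
D-L-C-J-K-B-U-D: 24+32+16+12+11+17+15 = 127
D-L-C-J-K-U-B-D: 24+32+16+12+28+17+27 = 156
D-L-C-J-U-B-K-D: 24+32+16+35+17+11+16 = 151
D-L-C-J-U-K-B-D: 24+32+16+35+28+11+27 = 173
D-L-C-B-J-K-U-D: 24+32+31+23+12+28+15 = 165
D-L-C-B-J-U-K-D: 24+32+31+23+35+28+16 = 189
… (352 more)
D-C-J-L-K-B-U-D: 25+16+20+8+11+17+15 = 112  ← best
The minimum is 112.
One optimal route: D → C → J → L → K → B → U → D (or its reverse).

112 min — the shortest possible round trip.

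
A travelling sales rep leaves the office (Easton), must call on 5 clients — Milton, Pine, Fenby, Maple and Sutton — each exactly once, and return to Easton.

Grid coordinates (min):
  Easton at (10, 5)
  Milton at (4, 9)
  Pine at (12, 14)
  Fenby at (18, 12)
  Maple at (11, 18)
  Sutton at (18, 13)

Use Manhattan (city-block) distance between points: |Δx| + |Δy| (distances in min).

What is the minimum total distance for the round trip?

There are 60 distinct closed tours to check (reversals are equivalent).
Easton - Milton - Pine - Fenby - Maple - Sutton - Easton: 10+13+8+13+12+16 = 72
Easton - Milton - Pine - Fenby - Sutton - Maple - Easton: 10+13+8+1+12+14 = 58
Easton - Milton - Pine - Maple - Fenby - Sutton - Easton: 10+13+5+13+1+16 = 58
Easton - Milton - Pine - Maple - Sutton - Fenby - Easton: 10+13+5+12+1+15 = 56
Easton - Milton - Pine - Sutton - Fenby - Maple - Easton: 10+13+7+1+13+14 = 58
Easton - Milton - Pine - Sutton - Maple - Fenby - Easton: 10+13+7+12+13+15 = 70
Easton - Milton - Fenby - Pine - Maple - Sutton - Easton: 10+17+8+5+12+16 = 68
Easton - Milton - Fenby - Pine - Sutton - Maple - Easton: 10+17+8+7+12+14 = 68
Easton - Milton - Fenby - Maple - Pine - Sutton - Easton: 10+17+13+5+7+16 = 68
Easton - Milton - Fenby - Maple - Sutton - Pine - Easton: 10+17+13+12+7+11 = 70
Easton - Milton - Fenby - Sutton - Pine - Maple - Easton: 10+17+1+7+5+14 = 54
Easton - Milton - Fenby - Sutton - Maple - Pine - Easton: 10+17+1+12+5+11 = 56
Easton - Milton - Maple - Pine - Fenby - Sutton - Easton: 10+16+5+8+1+16 = 56
Easton - Milton - Maple - Pine - Sutton - Fenby - Easton: 10+16+5+7+1+15 = 54
… (46 more)
The minimum is 54.
One optimal route: Easton → Milton → Fenby → Sutton → Pine → Maple → Easton (or its reverse).

Minimum total distance: 54 min.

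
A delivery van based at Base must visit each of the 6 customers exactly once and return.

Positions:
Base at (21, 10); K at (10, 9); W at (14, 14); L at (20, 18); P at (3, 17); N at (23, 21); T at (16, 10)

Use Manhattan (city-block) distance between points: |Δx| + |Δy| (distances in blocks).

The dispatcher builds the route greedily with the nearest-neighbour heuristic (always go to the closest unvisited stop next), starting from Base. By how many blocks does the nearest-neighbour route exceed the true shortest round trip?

From Base: T=5, L=9, W=11, K=12, N=13, P=25 → choose T (5).
From T: W=6, K=7, L=12, N=18, P=20 → choose W (6).
From W: K=9, L=10, P=14, N=16 → choose K (9).
From K: P=15, L=19, N=25 → choose P (15).
From P: L=18, N=24 → choose L (18).
From L: N=6 → choose N (6).
NN route Base → T → W → K → P → L → N → Base costs 72.
Optimal: Base → N → L → W → P → K → T → Base costs 70 (by enumerating all 360 distinct tours).
Excess = 72 − 70 = 2.

The nearest-neighbour route is 2 blocks longer than optimal.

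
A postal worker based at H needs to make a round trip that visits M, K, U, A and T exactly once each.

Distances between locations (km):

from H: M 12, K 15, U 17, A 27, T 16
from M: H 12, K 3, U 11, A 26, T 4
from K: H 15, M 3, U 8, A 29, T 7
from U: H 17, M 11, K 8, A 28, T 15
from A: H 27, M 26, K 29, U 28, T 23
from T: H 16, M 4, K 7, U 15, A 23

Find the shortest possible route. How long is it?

H-M-K-U-A-T-H: 12+3+8+28+23+16 = 90
H-M-K-U-T-A-H: 12+3+8+15+23+27 = 88
H-M-K-A-U-T-H: 12+3+29+28+15+16 = 103
H-M-K-A-T-U-H: 12+3+29+23+15+17 = 99
H-M-K-T-U-A-H: 12+3+7+15+28+27 = 92
H-M-K-T-A-U-H: 12+3+7+23+28+17 = 90
H-M-U-K-A-T-H: 12+11+8+29+23+16 = 99
H-M-U-K-T-A-H: 12+11+8+7+23+27 = 88
H-M-U-A-K-T-H: 12+11+28+29+7+16 = 103
H-M-U-A-T-K-H: 12+11+28+23+7+15 = 96
H-M-U-T-K-A-H: 12+11+15+7+29+27 = 101
H-M-U-T-A-K-H: 12+11+15+23+29+15 = 105
H-M-A-K-U-T-H: 12+26+29+8+15+16 = 106
H-M-A-K-T-U-H: 12+26+29+7+15+17 = 106
… (46 more)
H-U-K-M-T-A-H: 17+8+3+4+23+27 = 82  ← best
The minimum is 82.
One optimal route: H → U → K → M → T → A → H (or its reverse).

82 km — the shortest possible round trip.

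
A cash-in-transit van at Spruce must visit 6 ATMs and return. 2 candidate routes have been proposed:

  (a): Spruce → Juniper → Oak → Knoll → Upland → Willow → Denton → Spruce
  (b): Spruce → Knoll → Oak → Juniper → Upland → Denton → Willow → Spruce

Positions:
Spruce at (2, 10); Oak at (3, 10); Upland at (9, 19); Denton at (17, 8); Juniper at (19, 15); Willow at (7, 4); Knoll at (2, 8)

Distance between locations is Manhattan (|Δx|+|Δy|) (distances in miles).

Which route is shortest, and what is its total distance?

(a): 22 + 21 + 3 + 18 + 17 + 14 + 17 = 112
(b): 2 + 3 + 21 + 14 + 19 + 14 + 11 = 84

Shortest is (b), total 84 miles.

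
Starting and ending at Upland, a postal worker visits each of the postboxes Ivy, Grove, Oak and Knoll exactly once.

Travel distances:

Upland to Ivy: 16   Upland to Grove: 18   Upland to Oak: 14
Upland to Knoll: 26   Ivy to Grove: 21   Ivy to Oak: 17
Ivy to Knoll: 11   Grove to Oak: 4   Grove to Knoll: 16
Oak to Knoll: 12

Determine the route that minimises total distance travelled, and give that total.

There are 12 distinct closed tours to check (reversals are equivalent).
Upland - Ivy - Grove - Oak - Knoll - Upland: 16+21+4+12+26 = 79
Upland - Ivy - Grove - Knoll - Oak - Upland: 16+21+16+12+14 = 79
Upland - Ivy - Oak - Grove - Knoll - Upland: 16+17+4+16+26 = 79
Upland - Ivy - Oak - Knoll - Grove - Upland: 16+17+12+16+18 = 79
Upland - Ivy - Knoll - Grove - Oak - Upland: 16+11+16+4+14 = 61
Upland - Ivy - Knoll - Oak - Grove - Upland: 16+11+12+4+18 = 61
Upland - Grove - Ivy - Oak - Knoll - Upland: 18+21+17+12+26 = 94
Upland - Grove - Ivy - Knoll - Oak - Upland: 18+21+11+12+14 = 76
Upland - Grove - Oak - Ivy - Knoll - Upland: 18+4+17+11+26 = 76
Upland - Grove - Knoll - Ivy - Oak - Upland: 18+16+11+17+14 = 76
Upland - Oak - Ivy - Grove - Knoll - Upland: 14+17+21+16+26 = 94
Upland - Oak - Grove - Ivy - Knoll - Upland: 14+4+21+11+26 = 76
The minimum is 61.
One optimal route: Upland → Ivy → Knoll → Grove → Oak → Upland (or its reverse).

Shortest round trip = 61.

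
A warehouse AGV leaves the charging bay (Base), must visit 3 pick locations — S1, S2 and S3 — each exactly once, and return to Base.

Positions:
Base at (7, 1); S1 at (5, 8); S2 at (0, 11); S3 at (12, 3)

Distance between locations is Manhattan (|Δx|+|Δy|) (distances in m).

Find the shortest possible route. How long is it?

Base → S1 → S2 → S3 → Base: 9+8+20+7 = 44
Base → S1 → S3 → S2 → Base: 9+12+20+17 = 58
Base → S2 → S1 → S3 → Base: 17+8+12+7 = 44
The minimum is 44.
One optimal route: Base → S1 → S2 → S3 → Base (or its reverse).

Shortest round trip = 44 m.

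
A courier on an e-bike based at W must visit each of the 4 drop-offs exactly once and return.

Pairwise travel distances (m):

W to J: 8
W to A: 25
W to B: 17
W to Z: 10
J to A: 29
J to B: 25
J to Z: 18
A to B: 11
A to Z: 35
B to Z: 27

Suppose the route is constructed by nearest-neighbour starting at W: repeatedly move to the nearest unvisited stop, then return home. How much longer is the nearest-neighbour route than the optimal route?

From W: J=8, Z=10, B=17, A=25 → choose J (8).
From J: Z=18, B=25, A=29 → choose Z (18).
From Z: B=27, A=35 → choose B (27).
From B: A=11 → choose A (11).
NN route W → J → Z → B → A → W costs 89.
Optimal: W → J → A → B → Z → W costs 85 (by enumerating all 12 distinct tours).
Excess = 89 − 85 = 4.

4 m longer than the optimal tour.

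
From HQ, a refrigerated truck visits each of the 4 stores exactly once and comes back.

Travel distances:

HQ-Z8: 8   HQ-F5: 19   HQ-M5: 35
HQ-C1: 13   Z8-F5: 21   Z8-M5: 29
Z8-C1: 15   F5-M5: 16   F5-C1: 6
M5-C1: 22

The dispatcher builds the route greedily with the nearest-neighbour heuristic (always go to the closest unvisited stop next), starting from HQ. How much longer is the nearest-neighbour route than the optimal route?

Excess over optimum: 8.

From HQ: Z8=8, C1=13, F5=19, M5=35 → choose Z8 (8).
From Z8: C1=15, F5=21, M5=29 → choose C1 (15).
From C1: F5=6, M5=22 → choose F5 (6).
From F5: M5=16 → choose M5 (16).
NN route HQ → Z8 → C1 → F5 → M5 → HQ costs 80.
Optimal: HQ → Z8 → M5 → F5 → C1 → HQ costs 72 (by enumerating all 12 distinct tours).
Excess = 80 − 72 = 8.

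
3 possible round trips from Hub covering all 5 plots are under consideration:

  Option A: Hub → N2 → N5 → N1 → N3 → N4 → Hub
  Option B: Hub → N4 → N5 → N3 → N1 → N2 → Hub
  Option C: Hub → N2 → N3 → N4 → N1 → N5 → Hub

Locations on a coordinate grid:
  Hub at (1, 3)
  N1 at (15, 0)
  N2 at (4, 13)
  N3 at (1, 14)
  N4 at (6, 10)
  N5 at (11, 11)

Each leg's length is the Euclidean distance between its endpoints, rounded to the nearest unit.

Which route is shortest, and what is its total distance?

Shortest is Option C, total 57.

Option A: 10 + 7 + 12 + 20 + 6 + 9 = 64
Option B: 9 + 5 + 10 + 20 + 17 + 10 = 71
Option C: 10 + 3 + 6 + 13 + 12 + 13 = 57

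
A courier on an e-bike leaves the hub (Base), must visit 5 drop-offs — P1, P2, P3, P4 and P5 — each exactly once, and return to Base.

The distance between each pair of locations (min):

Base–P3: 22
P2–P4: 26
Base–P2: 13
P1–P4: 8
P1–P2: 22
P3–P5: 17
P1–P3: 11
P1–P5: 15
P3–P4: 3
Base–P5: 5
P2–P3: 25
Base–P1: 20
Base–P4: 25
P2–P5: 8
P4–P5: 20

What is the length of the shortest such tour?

With 5 stops there are 5!/2 = 60 distinct round trips (a route and its reverse cost the same).
Base → P1 → P2 → P3 → P4 → P5 → Base: 20+22+25+3+20+5 = 95
Base → P1 → P2 → P3 → P5 → P4 → Base: 20+22+25+17+20+25 = 129
Base → P1 → P2 → P4 → P3 → P5 → Base: 20+22+26+3+17+5 = 93
Base → P1 → P2 → P4 → P5 → P3 → Base: 20+22+26+20+17+22 = 127
Base → P1 → P2 → P5 → P3 → P4 → Base: 20+22+8+17+3+25 = 95
Base → P1 → P2 → P5 → P4 → P3 → Base: 20+22+8+20+3+22 = 95
Base → P1 → P3 → P2 → P4 → P5 → Base: 20+11+25+26+20+5 = 107
Base → P1 → P3 → P2 → P5 → P4 → Base: 20+11+25+8+20+25 = 109
Base → P1 → P3 → P4 → P2 → P5 → Base: 20+11+3+26+8+5 = 73
Base → P1 → P3 → P4 → P5 → P2 → Base: 20+11+3+20+8+13 = 75
Base → P1 → P3 → P5 → P2 → P4 → Base: 20+11+17+8+26+25 = 107
Base → P1 → P3 → P5 → P4 → P2 → Base: 20+11+17+20+26+13 = 107
Base → P1 → P4 → P2 → P3 → P5 → Base: 20+8+26+25+17+5 = 101
Base → P1 → P4 → P2 → P5 → P3 → Base: 20+8+26+8+17+22 = 101
… (46 more)
Base → P2 → P1 → P4 → P3 → P5 → Base: 13+22+8+3+17+5 = 68  ← best
The minimum is 68.
One optimal route: Base → P2 → P1 → P4 → P3 → P5 → Base (or its reverse).

Shortest round trip = 68 min.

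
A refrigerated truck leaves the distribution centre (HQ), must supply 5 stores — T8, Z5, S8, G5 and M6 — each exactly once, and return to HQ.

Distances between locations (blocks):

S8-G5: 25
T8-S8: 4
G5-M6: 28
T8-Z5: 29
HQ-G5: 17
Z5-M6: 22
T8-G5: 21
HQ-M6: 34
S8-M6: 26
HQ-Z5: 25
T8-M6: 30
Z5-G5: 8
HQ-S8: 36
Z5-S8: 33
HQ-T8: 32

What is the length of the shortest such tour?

With 5 stops there are 5!/2 = 60 distinct round trips (a route and its reverse cost the same).
HQ - T8 - Z5 - S8 - G5 - M6 - HQ: 32+29+33+25+28+34 = 181
HQ - T8 - Z5 - S8 - M6 - G5 - HQ: 32+29+33+26+28+17 = 165
HQ - T8 - Z5 - G5 - S8 - M6 - HQ: 32+29+8+25+26+34 = 154
HQ - T8 - Z5 - G5 - M6 - S8 - HQ: 32+29+8+28+26+36 = 159
HQ - T8 - Z5 - M6 - S8 - G5 - HQ: 32+29+22+26+25+17 = 151
HQ - T8 - Z5 - M6 - G5 - S8 - HQ: 32+29+22+28+25+36 = 172
HQ - T8 - S8 - Z5 - G5 - M6 - HQ: 32+4+33+8+28+34 = 139
HQ - T8 - S8 - Z5 - M6 - G5 - HQ: 32+4+33+22+28+17 = 136
HQ - T8 - S8 - G5 - Z5 - M6 - HQ: 32+4+25+8+22+34 = 125
HQ - T8 - S8 - G5 - M6 - Z5 - HQ: 32+4+25+28+22+25 = 136
HQ - T8 - S8 - M6 - Z5 - G5 - HQ: 32+4+26+22+8+17 = 109
HQ - T8 - S8 - M6 - G5 - Z5 - HQ: 32+4+26+28+8+25 = 123
HQ - T8 - G5 - Z5 - S8 - M6 - HQ: 32+21+8+33+26+34 = 154
HQ - T8 - G5 - Z5 - M6 - S8 - HQ: 32+21+8+22+26+36 = 145
… (46 more)
The minimum is 109.
One optimal route: HQ → T8 → S8 → M6 → Z5 → G5 → HQ (or its reverse).

Minimum total distance: 109 blocks.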